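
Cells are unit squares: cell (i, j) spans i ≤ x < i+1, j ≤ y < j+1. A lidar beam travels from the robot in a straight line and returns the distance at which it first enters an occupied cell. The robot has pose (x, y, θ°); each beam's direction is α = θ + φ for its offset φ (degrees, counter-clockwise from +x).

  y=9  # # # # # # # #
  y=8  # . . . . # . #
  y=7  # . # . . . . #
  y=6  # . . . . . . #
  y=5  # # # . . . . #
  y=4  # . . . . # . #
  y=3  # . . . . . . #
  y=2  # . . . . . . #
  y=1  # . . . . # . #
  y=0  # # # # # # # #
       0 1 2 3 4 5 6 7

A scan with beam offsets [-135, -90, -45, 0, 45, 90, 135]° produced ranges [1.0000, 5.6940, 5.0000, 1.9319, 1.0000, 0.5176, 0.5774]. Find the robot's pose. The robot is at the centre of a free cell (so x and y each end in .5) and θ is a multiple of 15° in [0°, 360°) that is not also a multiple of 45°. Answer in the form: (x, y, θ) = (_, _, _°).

Candidates: 42 free-cell centres × 16 headings = 672 poses. Raycast each; keep the one whose scan matches to 4 dp.
  (4.5, 8.5, 60°): beam 1 = 3.6235 ≠ 1.0000 ✗
  (1.5, 4.5, 330°): beam 1 = 0.5176 ≠ 1.0000 ✗
  (4.5, 4.5, 330°): beam 1 = 3.6235 ≠ 1.0000 ✗
  (2.5, 1.5, 120°): beam 1 = 1.9319 ≠ 1.0000 ✗
  …
  (6.5, 3.5, 255°): r_1=1.0000, r_2=5.6940, r_3=5.0000, r_4=1.9319, r_5=1.0000, r_6=0.5176, r_7=0.5774 — all match ✓
Unique over the lattice → pose = (6.5, 3.5, 255°).

(x, y, θ) = (6.5, 3.5, 255°)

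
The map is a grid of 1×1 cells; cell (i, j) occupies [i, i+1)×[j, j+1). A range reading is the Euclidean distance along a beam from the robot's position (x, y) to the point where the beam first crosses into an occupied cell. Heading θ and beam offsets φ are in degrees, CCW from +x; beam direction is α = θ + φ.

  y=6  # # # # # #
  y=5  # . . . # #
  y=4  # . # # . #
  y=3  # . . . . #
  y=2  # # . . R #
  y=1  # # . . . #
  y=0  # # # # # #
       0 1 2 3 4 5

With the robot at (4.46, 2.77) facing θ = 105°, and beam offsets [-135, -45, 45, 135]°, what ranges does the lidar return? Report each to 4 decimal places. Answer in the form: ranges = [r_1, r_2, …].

ranges = [0.6235, 1.0800, 2.4600, 2.0438]

beam 1: φ=-135°, α=330°
  cosα=0.8660 sinα=-0.5000 | (4,2) | tMaxX 0.6235 tMaxY 1.5400 | tΔX 1.1547 tΔY 2.0000
    t=0.6235 [x] (5,2) — stop
  → r_1 = 0.6235
beam 2: φ=-45°, α=60°
  cosα=0.5000 sinα=0.8660 | (4,2) | tMaxX 1.0800 tMaxY 0.2656 | tΔX 2.0000 tΔY 1.1547
    t=0.2656 [y] (4,3)
    t=1.0800 [x] (5,3) — stop
  → r_2 = 1.0800
beam 3: φ=45°, α=150°
  cosα=-0.8660 sinα=0.5000 | (4,2) | tMaxX 0.5312 tMaxY 0.4600 | tΔX 1.1547 tΔY 2.0000
    t=0.4600 [y] (4,3)
    t=0.5312 [x] (3,3)
    t=1.6859 [x] (2,3)
    t=2.4600 [y] (2,4) — stop
  → r_3 = 2.4600
beam 4: φ=135°, α=240°
  cosα=-0.5000 sinα=-0.8660 | (4,2) | tMaxX 0.9200 tMaxY 0.8891 | tΔX 2.0000 tΔY 1.1547
    t=0.8891 [y] (4,1)
    t=0.9200 [x] (3,1)
    t=2.0438 [y] (3,0) — stop
  → r_4 = 2.0438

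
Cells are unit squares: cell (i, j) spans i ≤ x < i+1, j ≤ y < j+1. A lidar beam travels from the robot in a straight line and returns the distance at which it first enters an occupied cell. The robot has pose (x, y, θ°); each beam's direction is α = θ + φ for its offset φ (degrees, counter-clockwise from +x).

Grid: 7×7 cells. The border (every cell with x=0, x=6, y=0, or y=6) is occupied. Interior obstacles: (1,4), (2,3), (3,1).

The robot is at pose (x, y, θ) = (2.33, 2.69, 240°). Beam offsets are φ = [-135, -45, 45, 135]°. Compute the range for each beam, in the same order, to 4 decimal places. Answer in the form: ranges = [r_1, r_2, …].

ranges = [0.3209, 1.3769, 1.7496, 3.7995]

beam 1: φ=-135°, α=105°
  d=(-0.2588,0.9659)  start (2,2)  tX=1.2750 tY=0.3209  stride 1/|dx|=3.8637 1/|dy|=1.0353
    cross y-line → (2,3), t=0.3209 (wall)
  → r_1 = 0.3209
beam 2: φ=-45°, α=195°
  d=(-0.9659,-0.2588)  start (2,2)  tX=0.3416 tY=2.6660  stride 1/|dx|=1.0353 1/|dy|=3.8637
    cross x-line → (1,2), t=0.3416
    cross x-line → (0,2), t=1.3769 (wall)
  → r_2 = 1.3769
beam 3: φ=45°, α=285°
  d=(0.2588,-0.9659)  start (2,2)  tX=2.5887 tY=0.7143  stride 1/|dx|=3.8637 1/|dy|=1.0353
    cross y-line → (2,1), t=0.7143
    cross y-line → (2,0), t=1.7496 (wall)
  → r_3 = 1.7496
beam 4: φ=135°, α=15°
  d=(0.9659,0.2588)  start (2,2)  tX=0.6936 tY=1.1977  stride 1/|dx|=1.0353 1/|dy|=3.8637
    cross x-line → (3,2), t=0.6936
    cross y-line → (3,3), t=1.1977
    cross x-line → (4,3), t=1.7289
    cross x-line → (5,3), t=2.7642
    cross x-line → (6,3), t=3.7995 (wall)
  → r_4 = 3.7995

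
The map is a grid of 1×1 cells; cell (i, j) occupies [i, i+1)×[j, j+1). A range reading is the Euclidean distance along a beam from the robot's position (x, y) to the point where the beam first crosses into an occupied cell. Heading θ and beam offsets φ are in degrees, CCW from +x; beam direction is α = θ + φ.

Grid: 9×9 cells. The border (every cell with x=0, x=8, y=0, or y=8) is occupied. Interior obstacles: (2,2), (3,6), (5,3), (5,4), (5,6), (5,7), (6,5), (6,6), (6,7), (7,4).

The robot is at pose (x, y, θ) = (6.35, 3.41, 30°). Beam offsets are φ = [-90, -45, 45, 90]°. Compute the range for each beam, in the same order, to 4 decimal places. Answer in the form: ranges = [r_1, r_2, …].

beam 1: φ=-90°, α=300°
  cosα=0.5000 sinα=-0.8660 | (6,3) | tMaxX 1.3000 tMaxY 0.4734 | tΔX 2.0000 tΔY 1.1547
    t=0.4734 [y] (6,2)
    t=1.3000 [x] (7,2)
    t=1.6281 [y] (7,1)
    t=2.7828 [y] (7,0) — stop
  → r_1 = 2.7828
beam 2: φ=-45°, α=345°
  cosα=0.9659 sinα=-0.2588 | (6,3) | tMaxX 0.6729 tMaxY 1.5841 | tΔX 1.0353 tΔY 3.8637
    t=0.6729 [x] (7,3)
    t=1.5841 [y] (7,2)
    t=1.7082 [x] (8,2) — stop
  → r_2 = 1.7082
beam 3: φ=45°, α=75°
  cosα=0.2588 sinα=0.9659 | (6,3) | tMaxX 2.5114 tMaxY 0.6108 | tΔX 3.8637 tΔY 1.0353
    t=0.6108 [y] (6,4)
    t=1.6461 [y] (6,5) — stop
  → r_3 = 1.6461
beam 4: φ=90°, α=120°
  cosα=-0.5000 sinα=0.8660 | (6,3) | tMaxX 0.7000 tMaxY 0.6813 | tΔX 2.0000 tΔY 1.1547
    t=0.6813 [y] (6,4)
    t=0.7000 [x] (5,4) — stop
  → r_4 = 0.7000

ranges = [2.7828, 1.7082, 1.6461, 0.7000]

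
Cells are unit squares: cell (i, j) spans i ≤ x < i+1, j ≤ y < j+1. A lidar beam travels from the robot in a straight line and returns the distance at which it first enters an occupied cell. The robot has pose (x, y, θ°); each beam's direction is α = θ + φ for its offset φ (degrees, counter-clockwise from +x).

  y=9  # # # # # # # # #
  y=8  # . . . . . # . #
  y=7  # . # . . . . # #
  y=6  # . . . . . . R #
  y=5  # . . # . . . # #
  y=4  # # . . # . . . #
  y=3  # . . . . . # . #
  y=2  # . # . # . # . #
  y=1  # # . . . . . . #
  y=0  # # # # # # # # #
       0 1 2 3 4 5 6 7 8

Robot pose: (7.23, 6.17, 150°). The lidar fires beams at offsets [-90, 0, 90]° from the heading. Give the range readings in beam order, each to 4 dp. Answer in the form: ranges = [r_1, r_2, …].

ranges = [0.9584, 5.6600, 0.1963]

beam 1: φ=-90°, α=60°
  dir = (cos 60°, sin 60°) = (0.5000, 0.8660); from cell (7,6)
  next x-line at t=1.5400, next y-line at t=0.9584; Δt_x=2.0000, Δt_y=1.1547
    y: enter (7,7) at t=0.9584 ← occupied
  → r_1 = 0.9584
beam 2: φ=0°, α=150°
  dir = (cos 150°, sin 150°) = (-0.8660, 0.5000); from cell (7,6)
  next x-line at t=0.2656, next y-line at t=1.6600; Δt_x=1.1547, Δt_y=2.0000
    x: enter (6,6) at t=0.2656
    x: enter (5,6) at t=1.4203
    y: enter (5,7) at t=1.6600
    x: enter (4,7) at t=2.5750
    y: enter (4,8) at t=3.6600
    x: enter (3,8) at t=3.7297
    x: enter (2,8) at t=4.8844
    y: enter (2,9) at t=5.6600 ← occupied
  → r_2 = 5.6600
beam 3: φ=90°, α=240°
  dir = (cos 240°, sin 240°) = (-0.5000, -0.8660); from cell (7,6)
  next x-line at t=0.4600, next y-line at t=0.1963; Δt_x=2.0000, Δt_y=1.1547
    y: enter (7,5) at t=0.1963 ← occupied
  → r_3 = 0.1963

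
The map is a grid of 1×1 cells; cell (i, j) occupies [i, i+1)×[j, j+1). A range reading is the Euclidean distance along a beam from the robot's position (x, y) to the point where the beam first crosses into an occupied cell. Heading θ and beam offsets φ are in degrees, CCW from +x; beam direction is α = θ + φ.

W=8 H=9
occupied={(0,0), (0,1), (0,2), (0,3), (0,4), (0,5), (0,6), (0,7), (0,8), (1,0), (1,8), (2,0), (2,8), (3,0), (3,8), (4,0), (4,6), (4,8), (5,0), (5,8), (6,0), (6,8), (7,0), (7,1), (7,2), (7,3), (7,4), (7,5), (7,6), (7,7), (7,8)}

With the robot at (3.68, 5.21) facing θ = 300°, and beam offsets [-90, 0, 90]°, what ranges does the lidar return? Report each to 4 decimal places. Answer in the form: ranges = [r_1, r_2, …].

ranges = [3.0946, 4.8613, 3.8336]

beam 1: φ=-90°, α=210°
  direction (-0.8660, -0.5000); cell (3,5); t to first gridline: x 0.7852, y 0.4200 (then +1.1547 / +2.0000)
    (3,4) via y @ 0.4200
    (2,4) via x @ 0.7852
    (1,4) via x @ 1.9399
    (1,3) via y @ 2.4200
    (0,3) via x @ 3.0946  # hit
  → r_1 = 3.0946
beam 2: φ=0°, α=300°
  direction (0.5000, -0.8660); cell (3,5); t to first gridline: x 0.6400, y 0.2425 (then +2.0000 / +1.1547)
    (3,4) via y @ 0.2425
    (4,4) via x @ 0.6400
    (4,3) via y @ 1.3972
    (4,2) via y @ 2.5519
    (5,2) via x @ 2.6400
    (5,1) via y @ 3.7066
    (6,1) via x @ 4.6400
    (6,0) via y @ 4.8613  # hit
  → r_2 = 4.8613
beam 3: φ=90°, α=30°
  direction (0.8660, 0.5000); cell (3,5); t to first gridline: x 0.3695, y 1.5800 (then +1.1547 / +2.0000)
    (4,5) via x @ 0.3695
    (5,5) via x @ 1.5242
    (5,6) via y @ 1.5800
    (6,6) via x @ 2.6789
    (6,7) via y @ 3.5800
    (7,7) via x @ 3.8336  # hit
  → r_3 = 3.8336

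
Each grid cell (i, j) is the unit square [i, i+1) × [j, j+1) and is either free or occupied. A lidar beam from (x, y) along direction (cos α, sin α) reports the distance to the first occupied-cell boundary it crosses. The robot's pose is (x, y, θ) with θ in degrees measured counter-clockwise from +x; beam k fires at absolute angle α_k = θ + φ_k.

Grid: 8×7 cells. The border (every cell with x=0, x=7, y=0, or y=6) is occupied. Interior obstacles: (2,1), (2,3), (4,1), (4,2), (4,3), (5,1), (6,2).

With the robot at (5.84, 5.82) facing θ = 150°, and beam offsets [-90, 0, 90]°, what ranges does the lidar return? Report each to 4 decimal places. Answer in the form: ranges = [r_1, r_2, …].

ranges = [0.2078, 0.3600, 2.1016]

beam 1: φ=-90°, α=60°
  d=(0.5000,0.8660)  start (5,5)  tX=0.3200 tY=0.2078  stride 1/|dx|=2.0000 1/|dy|=1.1547
    cross y-line → (5,6), t=0.2078 (wall)
  → r_1 = 0.2078
beam 2: φ=0°, α=150°
  d=(-0.8660,0.5000)  start (5,5)  tX=0.9699 tY=0.3600  stride 1/|dx|=1.1547 1/|dy|=2.0000
    cross y-line → (5,6), t=0.3600 (wall)
  → r_2 = 0.3600
beam 3: φ=90°, α=240°
  d=(-0.5000,-0.8660)  start (5,5)  tX=1.6800 tY=0.9469  stride 1/|dx|=2.0000 1/|dy|=1.1547
    cross y-line → (5,4), t=0.9469
    cross x-line → (4,4), t=1.6800
    cross y-line → (4,3), t=2.1016 (wall)
  → r_3 = 2.1016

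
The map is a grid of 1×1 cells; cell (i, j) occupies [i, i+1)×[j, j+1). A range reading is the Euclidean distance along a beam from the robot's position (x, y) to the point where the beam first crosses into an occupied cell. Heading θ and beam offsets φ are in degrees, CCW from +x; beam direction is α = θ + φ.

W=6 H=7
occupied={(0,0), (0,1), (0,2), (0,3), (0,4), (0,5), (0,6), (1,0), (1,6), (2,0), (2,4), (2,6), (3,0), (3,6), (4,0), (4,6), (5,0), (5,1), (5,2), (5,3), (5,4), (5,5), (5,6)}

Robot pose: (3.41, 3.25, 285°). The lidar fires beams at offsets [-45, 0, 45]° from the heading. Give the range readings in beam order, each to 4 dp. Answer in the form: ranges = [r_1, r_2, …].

ranges = [2.5981, 2.3294, 1.8360]

beam 1: φ=-45°, α=240°
  d=(-0.5000,-0.8660)  start (3,3)  tX=0.8200 tY=0.2887  stride 1/|dx|=2.0000 1/|dy|=1.1547
    cross y-line → (3,2), t=0.2887
    cross x-line → (2,2), t=0.8200
    cross y-line → (2,1), t=1.4434
    cross y-line → (2,0), t=2.5981 (wall)
  → r_1 = 2.5981
beam 2: φ=0°, α=285°
  d=(0.2588,-0.9659)  start (3,3)  tX=2.2796 tY=0.2588  stride 1/|dx|=3.8637 1/|dy|=1.0353
    cross y-line → (3,2), t=0.2588
    cross y-line → (3,1), t=1.2941
    cross x-line → (4,1), t=2.2796
    cross y-line → (4,0), t=2.3294 (wall)
  → r_2 = 2.3294
beam 3: φ=45°, α=330°
  d=(0.8660,-0.5000)  start (3,3)  tX=0.6813 tY=0.5000  stride 1/|dx|=1.1547 1/|dy|=2.0000
    cross y-line → (3,2), t=0.5000
    cross x-line → (4,2), t=0.6813
    cross x-line → (5,2), t=1.8360 (wall)
  → r_3 = 1.8360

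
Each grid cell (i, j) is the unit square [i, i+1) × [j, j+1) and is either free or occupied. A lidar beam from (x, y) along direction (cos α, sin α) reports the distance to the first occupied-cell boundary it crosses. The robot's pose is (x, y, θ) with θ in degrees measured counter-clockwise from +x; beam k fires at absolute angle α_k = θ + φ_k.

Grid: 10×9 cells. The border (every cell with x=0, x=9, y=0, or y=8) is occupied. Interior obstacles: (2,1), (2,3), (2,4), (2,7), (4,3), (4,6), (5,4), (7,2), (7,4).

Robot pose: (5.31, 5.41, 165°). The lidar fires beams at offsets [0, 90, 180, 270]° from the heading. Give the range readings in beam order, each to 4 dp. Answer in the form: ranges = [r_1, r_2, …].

ranges = [4.4620, 0.4245, 1.7496, 2.6814]

beam 1: φ=0°, α=165°
  dir = (cos 165°, sin 165°) = (-0.9659, 0.2588); from cell (5,5)
  next x-line at t=0.3209, next y-line at t=2.2796; Δt_x=1.0353, Δt_y=3.8637
    x: enter (4,5) at t=0.3209
    x: enter (3,5) at t=1.3562
    y: enter (3,6) at t=2.2796
    x: enter (2,6) at t=2.3915
    x: enter (1,6) at t=3.4268
    x: enter (0,6) at t=4.4620 ← occupied
  → r_1 = 4.4620
beam 2: φ=90°, α=255°
  dir = (cos 255°, sin 255°) = (-0.2588, -0.9659); from cell (5,5)
  next x-line at t=1.1977, next y-line at t=0.4245; Δt_x=3.8637, Δt_y=1.0353
    y: enter (5,4) at t=0.4245 ← occupied
  → r_2 = 0.4245
beam 3: φ=180°, α=345°
  dir = (cos 345°, sin 345°) = (0.9659, -0.2588); from cell (5,5)
  next x-line at t=0.7143, next y-line at t=1.5841; Δt_x=1.0353, Δt_y=3.8637
    x: enter (6,5) at t=0.7143
    y: enter (6,4) at t=1.5841
    x: enter (7,4) at t=1.7496 ← occupied
  → r_3 = 1.7496
beam 4: φ=270°, α=75°
  dir = (cos 75°, sin 75°) = (0.2588, 0.9659); from cell (5,5)
  next x-line at t=2.6660, next y-line at t=0.6108; Δt_x=3.8637, Δt_y=1.0353
    y: enter (5,6) at t=0.6108
    y: enter (5,7) at t=1.6461
    x: enter (6,7) at t=2.6660
    y: enter (6,8) at t=2.6814 ← occupied
  → r_4 = 2.6814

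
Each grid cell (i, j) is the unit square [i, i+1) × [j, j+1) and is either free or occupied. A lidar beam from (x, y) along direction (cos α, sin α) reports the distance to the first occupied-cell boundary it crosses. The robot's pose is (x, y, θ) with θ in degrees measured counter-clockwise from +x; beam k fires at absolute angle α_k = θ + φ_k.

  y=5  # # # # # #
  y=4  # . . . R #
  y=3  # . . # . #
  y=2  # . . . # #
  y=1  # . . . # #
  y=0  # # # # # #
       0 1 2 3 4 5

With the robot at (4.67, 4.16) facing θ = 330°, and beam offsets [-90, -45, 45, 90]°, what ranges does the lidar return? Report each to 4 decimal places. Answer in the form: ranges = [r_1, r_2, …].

ranges = [1.3395, 1.2009, 0.3416, 0.6600]

beam 1: φ=-90°, α=240°
  cosα=-0.5000 sinα=-0.8660 | (4,4) | tMaxX 1.3400 tMaxY 0.1848 | tΔX 2.0000 tΔY 1.1547
    t=0.1848 [y] (4,3)
    t=1.3395 [y] (4,2) — stop
  → r_1 = 1.3395
beam 2: φ=-45°, α=285°
  cosα=0.2588 sinα=-0.9659 | (4,4) | tMaxX 1.2750 tMaxY 0.1656 | tΔX 3.8637 tΔY 1.0353
    t=0.1656 [y] (4,3)
    t=1.2009 [y] (4,2) — stop
  → r_2 = 1.2009
beam 3: φ=45°, α=15°
  cosα=0.9659 sinα=0.2588 | (4,4) | tMaxX 0.3416 tMaxY 3.2455 | tΔX 1.0353 tΔY 3.8637
    t=0.3416 [x] (5,4) — stop
  → r_3 = 0.3416
beam 4: φ=90°, α=60°
  cosα=0.5000 sinα=0.8660 | (4,4) | tMaxX 0.6600 tMaxY 0.9699 | tΔX 2.0000 tΔY 1.1547
    t=0.6600 [x] (5,4) — stop
  → r_4 = 0.6600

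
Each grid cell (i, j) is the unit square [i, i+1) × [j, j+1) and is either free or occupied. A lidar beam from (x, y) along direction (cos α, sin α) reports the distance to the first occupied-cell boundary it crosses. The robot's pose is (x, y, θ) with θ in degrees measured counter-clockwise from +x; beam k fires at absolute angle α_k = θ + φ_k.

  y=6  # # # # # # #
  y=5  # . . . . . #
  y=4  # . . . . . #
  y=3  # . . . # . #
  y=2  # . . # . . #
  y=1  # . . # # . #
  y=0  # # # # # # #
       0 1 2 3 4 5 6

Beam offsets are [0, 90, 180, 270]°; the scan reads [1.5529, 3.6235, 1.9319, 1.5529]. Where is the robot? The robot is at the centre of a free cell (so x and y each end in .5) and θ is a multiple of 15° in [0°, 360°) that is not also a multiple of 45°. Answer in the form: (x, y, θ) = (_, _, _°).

Candidates: 21 free-cell centres × 16 headings = 336 poses. Raycast each; keep the one whose scan matches to 4 dp.
  (4.5, 4.5, 285°): beam 1 = 0.5176 ≠ 1.5529 ✗
  (2.5, 1.5, 345°): beam 1 = 0.5176 ≠ 1.5529 ✗
  (2.5, 3.5, 75°): beam 1 = 2.5882 ≠ 1.5529 ✗
  (1.5, 3.5, 285°): beam 1 = 2.5882 ≠ 1.5529 ✗
  …
  (2.5, 4.5, 165°): r_1=1.5529, r_2=3.6235, r_3=1.9319, r_4=1.5529 — all match ✓
Unique over the lattice → pose = (2.5, 4.5, 165°).

(x, y, θ) = (2.5, 4.5, 165°)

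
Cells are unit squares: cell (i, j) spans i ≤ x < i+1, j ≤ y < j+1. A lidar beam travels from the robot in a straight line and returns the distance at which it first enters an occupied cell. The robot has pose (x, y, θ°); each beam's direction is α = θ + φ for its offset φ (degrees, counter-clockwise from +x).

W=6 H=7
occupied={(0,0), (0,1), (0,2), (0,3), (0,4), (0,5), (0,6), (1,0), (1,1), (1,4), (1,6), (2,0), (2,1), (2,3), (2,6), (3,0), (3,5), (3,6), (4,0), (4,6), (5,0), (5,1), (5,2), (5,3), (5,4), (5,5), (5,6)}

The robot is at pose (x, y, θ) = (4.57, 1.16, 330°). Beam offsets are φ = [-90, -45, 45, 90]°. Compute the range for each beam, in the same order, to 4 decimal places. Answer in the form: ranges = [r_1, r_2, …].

ranges = [0.1848, 0.1656, 0.4452, 0.8600]

beam 1: φ=-90°, α=240°
  direction (-0.5000, -0.8660); cell (4,1); t to first gridline: x 1.1400, y 0.1848 (then +2.0000 / +1.1547)
    (4,0) via y @ 0.1848  # hit
  → r_1 = 0.1848
beam 2: φ=-45°, α=285°
  direction (0.2588, -0.9659); cell (4,1); t to first gridline: x 1.6614, y 0.1656 (then +3.8637 / +1.0353)
    (4,0) via y @ 0.1656  # hit
  → r_2 = 0.1656
beam 3: φ=45°, α=15°
  direction (0.9659, 0.2588); cell (4,1); t to first gridline: x 0.4452, y 3.2455 (then +1.0353 / +3.8637)
    (5,1) via x @ 0.4452  # hit
  → r_3 = 0.4452
beam 4: φ=90°, α=60°
  direction (0.5000, 0.8660); cell (4,1); t to first gridline: x 0.8600, y 0.9699 (then +2.0000 / +1.1547)
    (5,1) via x @ 0.8600  # hit
  → r_4 = 0.8600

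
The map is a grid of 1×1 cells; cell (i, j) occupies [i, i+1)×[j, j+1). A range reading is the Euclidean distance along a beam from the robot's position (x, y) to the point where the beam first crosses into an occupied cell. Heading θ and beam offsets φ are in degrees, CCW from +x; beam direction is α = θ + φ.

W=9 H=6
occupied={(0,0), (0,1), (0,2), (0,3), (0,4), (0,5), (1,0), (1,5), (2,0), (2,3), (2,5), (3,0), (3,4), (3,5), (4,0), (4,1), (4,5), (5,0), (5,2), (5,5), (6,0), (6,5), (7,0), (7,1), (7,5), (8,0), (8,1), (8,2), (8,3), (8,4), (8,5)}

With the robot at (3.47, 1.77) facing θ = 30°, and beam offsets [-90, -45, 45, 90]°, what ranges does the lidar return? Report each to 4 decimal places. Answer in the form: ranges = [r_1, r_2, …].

ranges = [0.8891, 0.5487, 3.3439, 1.4203]

beam 1: φ=-90°, α=300°
  dir = (cos 300°, sin 300°) = (0.5000, -0.8660); from cell (3,1)
  next x-line at t=1.0600, next y-line at t=0.8891; Δt_x=2.0000, Δt_y=1.1547
    y: enter (3,0) at t=0.8891 ← occupied
  → r_1 = 0.8891
beam 2: φ=-45°, α=345°
  dir = (cos 345°, sin 345°) = (0.9659, -0.2588); from cell (3,1)
  next x-line at t=0.5487, next y-line at t=2.9751; Δt_x=1.0353, Δt_y=3.8637
    x: enter (4,1) at t=0.5487 ← occupied
  → r_2 = 0.5487
beam 3: φ=45°, α=75°
  dir = (cos 75°, sin 75°) = (0.2588, 0.9659); from cell (3,1)
  next x-line at t=2.0478, next y-line at t=0.2381; Δt_x=3.8637, Δt_y=1.0353
    y: enter (3,2) at t=0.2381
    y: enter (3,3) at t=1.2734
    x: enter (4,3) at t=2.0478
    y: enter (4,4) at t=2.3087
    y: enter (4,5) at t=3.3439 ← occupied
  → r_3 = 3.3439
beam 4: φ=90°, α=120°
  dir = (cos 120°, sin 120°) = (-0.5000, 0.8660); from cell (3,1)
  next x-line at t=0.9400, next y-line at t=0.2656; Δt_x=2.0000, Δt_y=1.1547
    y: enter (3,2) at t=0.2656
    x: enter (2,2) at t=0.9400
    y: enter (2,3) at t=1.4203 ← occupied
  → r_4 = 1.4203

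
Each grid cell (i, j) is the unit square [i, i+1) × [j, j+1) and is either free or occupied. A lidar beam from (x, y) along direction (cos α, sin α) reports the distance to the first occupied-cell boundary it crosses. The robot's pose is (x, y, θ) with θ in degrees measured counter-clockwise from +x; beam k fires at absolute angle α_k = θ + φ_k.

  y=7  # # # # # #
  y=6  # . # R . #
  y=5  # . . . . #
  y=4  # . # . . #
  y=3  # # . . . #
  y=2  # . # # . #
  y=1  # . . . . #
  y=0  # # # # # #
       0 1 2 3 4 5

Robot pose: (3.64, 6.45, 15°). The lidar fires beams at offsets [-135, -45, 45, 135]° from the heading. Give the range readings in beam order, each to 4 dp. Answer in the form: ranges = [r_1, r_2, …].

beam 1: φ=-135°, α=240°
  cosα=-0.5000 sinα=-0.8660 | (3,6) | tMaxX 1.2800 tMaxY 0.5196 | tΔX 2.0000 tΔY 1.1547
    t=0.5196 [y] (3,5)
    t=1.2800 [x] (2,5)
    t=1.6743 [y] (2,4) — stop
  → r_1 = 1.6743
beam 2: φ=-45°, α=330°
  cosα=0.8660 sinα=-0.5000 | (3,6) | tMaxX 0.4157 tMaxY 0.9000 | tΔX 1.1547 tΔY 2.0000
    t=0.4157 [x] (4,6)
    t=0.9000 [y] (4,5)
    t=1.5704 [x] (5,5) — stop
  → r_2 = 1.5704
beam 3: φ=45°, α=60°
  cosα=0.5000 sinα=0.8660 | (3,6) | tMaxX 0.7200 tMaxY 0.6351 | tΔX 2.0000 tΔY 1.1547
    t=0.6351 [y] (3,7) — stop
  → r_3 = 0.6351
beam 4: φ=135°, α=150°
  cosα=-0.8660 sinα=0.5000 | (3,6) | tMaxX 0.7390 tMaxY 1.1000 | tΔX 1.1547 tΔY 2.0000
    t=0.7390 [x] (2,6) — stop
  → r_4 = 0.7390

ranges = [1.6743, 1.5704, 0.6351, 0.7390]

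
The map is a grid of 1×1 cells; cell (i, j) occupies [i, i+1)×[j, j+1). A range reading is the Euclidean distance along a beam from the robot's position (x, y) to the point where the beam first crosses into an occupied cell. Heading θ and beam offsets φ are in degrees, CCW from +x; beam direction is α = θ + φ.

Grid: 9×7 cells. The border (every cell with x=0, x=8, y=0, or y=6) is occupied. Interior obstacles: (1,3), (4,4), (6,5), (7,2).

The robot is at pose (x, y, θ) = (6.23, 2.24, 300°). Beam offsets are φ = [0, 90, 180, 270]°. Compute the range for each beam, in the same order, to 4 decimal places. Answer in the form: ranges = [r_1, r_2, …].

ranges = [1.4318, 0.8891, 2.4600, 2.4800]

beam 1: φ=0°, α=300°
  dir = (cos 300°, sin 300°) = (0.5000, -0.8660); from cell (6,2)
  next x-line at t=1.5400, next y-line at t=0.2771; Δt_x=2.0000, Δt_y=1.1547
    y: enter (6,1) at t=0.2771
    y: enter (6,0) at t=1.4318 ← occupied
  → r_1 = 1.4318
beam 2: φ=90°, α=30°
  dir = (cos 30°, sin 30°) = (0.8660, 0.5000); from cell (6,2)
  next x-line at t=0.8891, next y-line at t=1.5200; Δt_x=1.1547, Δt_y=2.0000
    x: enter (7,2) at t=0.8891 ← occupied
  → r_2 = 0.8891
beam 3: φ=180°, α=120°
  dir = (cos 120°, sin 120°) = (-0.5000, 0.8660); from cell (6,2)
  next x-line at t=0.4600, next y-line at t=0.8776; Δt_x=2.0000, Δt_y=1.1547
    x: enter (5,2) at t=0.4600
    y: enter (5,3) at t=0.8776
    y: enter (5,4) at t=2.0323
    x: enter (4,4) at t=2.4600 ← occupied
  → r_3 = 2.4600
beam 4: φ=270°, α=210°
  dir = (cos 210°, sin 210°) = (-0.8660, -0.5000); from cell (6,2)
  next x-line at t=0.2656, next y-line at t=0.4800; Δt_x=1.1547, Δt_y=2.0000
    x: enter (5,2) at t=0.2656
    y: enter (5,1) at t=0.4800
    x: enter (4,1) at t=1.4203
    y: enter (4,0) at t=2.4800 ← occupied
  → r_4 = 2.4800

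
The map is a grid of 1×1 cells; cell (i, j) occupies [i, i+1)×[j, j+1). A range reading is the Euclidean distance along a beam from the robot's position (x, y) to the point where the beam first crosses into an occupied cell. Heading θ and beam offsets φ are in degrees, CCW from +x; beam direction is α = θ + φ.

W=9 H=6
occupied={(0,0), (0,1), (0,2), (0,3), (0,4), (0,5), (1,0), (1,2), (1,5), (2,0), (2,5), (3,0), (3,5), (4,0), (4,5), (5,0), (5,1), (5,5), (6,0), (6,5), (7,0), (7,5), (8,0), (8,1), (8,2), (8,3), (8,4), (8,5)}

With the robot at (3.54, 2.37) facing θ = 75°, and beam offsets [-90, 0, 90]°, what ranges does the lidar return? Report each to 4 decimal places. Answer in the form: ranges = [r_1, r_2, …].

beam 1: φ=-90°, α=345°
  d=(0.9659,-0.2588)  start (3,2)  tX=0.4762 tY=1.4296  stride 1/|dx|=1.0353 1/|dy|=3.8637
    cross x-line → (4,2), t=0.4762
    cross y-line → (4,1), t=1.4296
    cross x-line → (5,1), t=1.5115 (wall)
  → r_1 = 1.5115
beam 2: φ=0°, α=75°
  d=(0.2588,0.9659)  start (3,2)  tX=1.7773 tY=0.6522  stride 1/|dx|=3.8637 1/|dy|=1.0353
    cross y-line → (3,3), t=0.6522
    cross y-line → (3,4), t=1.6875
    cross x-line → (4,4), t=1.7773
    cross y-line → (4,5), t=2.7228 (wall)
  → r_2 = 2.7228
beam 3: φ=90°, α=165°
  d=(-0.9659,0.2588)  start (3,2)  tX=0.5590 tY=2.4341  stride 1/|dx|=1.0353 1/|dy|=3.8637
    cross x-line → (2,2), t=0.5590
    cross x-line → (1,2), t=1.5943 (wall)
  → r_3 = 1.5943

ranges = [1.5115, 2.7228, 1.5943]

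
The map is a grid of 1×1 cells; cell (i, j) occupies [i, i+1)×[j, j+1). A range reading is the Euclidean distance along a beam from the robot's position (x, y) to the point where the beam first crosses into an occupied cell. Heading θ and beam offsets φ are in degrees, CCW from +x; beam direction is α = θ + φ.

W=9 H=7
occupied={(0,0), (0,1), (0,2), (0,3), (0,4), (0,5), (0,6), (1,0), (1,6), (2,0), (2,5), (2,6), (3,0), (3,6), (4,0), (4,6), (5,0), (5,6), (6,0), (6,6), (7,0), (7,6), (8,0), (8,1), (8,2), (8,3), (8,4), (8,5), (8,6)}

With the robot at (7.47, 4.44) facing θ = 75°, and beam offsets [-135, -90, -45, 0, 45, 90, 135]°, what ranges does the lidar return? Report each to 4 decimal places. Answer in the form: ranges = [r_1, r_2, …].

ranges = [1.0600, 0.5487, 0.6120, 1.6150, 1.8013, 4.6277, 6.8800]

beam 1: φ=-135°, α=300°
  direction (0.5000, -0.8660); cell (7,4); t to first gridline: x 1.0600, y 0.5081 (then +2.0000 / +1.1547)
    (7,3) via y @ 0.5081
    (8,3) via x @ 1.0600  # hit
  → r_1 = 1.0600
beam 2: φ=-90°, α=345°
  direction (0.9659, -0.2588); cell (7,4); t to first gridline: x 0.5487, y 1.7000 (then +1.0353 / +3.8637)
    (8,4) via x @ 0.5487  # hit
  → r_2 = 0.5487
beam 3: φ=-45°, α=30°
  direction (0.8660, 0.5000); cell (7,4); t to first gridline: x 0.6120, y 1.1200 (then +1.1547 / +2.0000)
    (8,4) via x @ 0.6120  # hit
  → r_3 = 0.6120
beam 4: φ=0°, α=75°
  direction (0.2588, 0.9659); cell (7,4); t to first gridline: x 2.0478, y 0.5798 (then +3.8637 / +1.0353)
    (7,5) via y @ 0.5798
    (7,6) via y @ 1.6150  # hit
  → r_4 = 1.6150
beam 5: φ=45°, α=120°
  direction (-0.5000, 0.8660); cell (7,4); t to first gridline: x 0.9400, y 0.6466 (then +2.0000 / +1.1547)
    (7,5) via y @ 0.6466
    (6,5) via x @ 0.9400
    (6,6) via y @ 1.8013  # hit
  → r_5 = 1.8013
beam 6: φ=90°, α=165°
  direction (-0.9659, 0.2588); cell (7,4); t to first gridline: x 0.4866, y 2.1637 (then +1.0353 / +3.8637)
    (6,4) via x @ 0.4866
    (5,4) via x @ 1.5219
    (5,5) via y @ 2.1637
    (4,5) via x @ 2.5571
    (3,5) via x @ 3.5924
    (2,5) via x @ 4.6277  # hit
  → r_6 = 4.6277
beam 7: φ=135°, α=210°
  direction (-0.8660, -0.5000); cell (7,4); t to first gridline: x 0.5427, y 0.8800 (then +1.1547 / +2.0000)
    (6,4) via x @ 0.5427
    (6,3) via y @ 0.8800
    (5,3) via x @ 1.6974
    (4,3) via x @ 2.8521
    (4,2) via y @ 2.8800
    (3,2) via x @ 4.0068
    (3,1) via y @ 4.8800
    (2,1) via x @ 5.1615
    (1,1) via x @ 6.3162
    (1,0) via y @ 6.8800  # hit
  → r_7 = 6.8800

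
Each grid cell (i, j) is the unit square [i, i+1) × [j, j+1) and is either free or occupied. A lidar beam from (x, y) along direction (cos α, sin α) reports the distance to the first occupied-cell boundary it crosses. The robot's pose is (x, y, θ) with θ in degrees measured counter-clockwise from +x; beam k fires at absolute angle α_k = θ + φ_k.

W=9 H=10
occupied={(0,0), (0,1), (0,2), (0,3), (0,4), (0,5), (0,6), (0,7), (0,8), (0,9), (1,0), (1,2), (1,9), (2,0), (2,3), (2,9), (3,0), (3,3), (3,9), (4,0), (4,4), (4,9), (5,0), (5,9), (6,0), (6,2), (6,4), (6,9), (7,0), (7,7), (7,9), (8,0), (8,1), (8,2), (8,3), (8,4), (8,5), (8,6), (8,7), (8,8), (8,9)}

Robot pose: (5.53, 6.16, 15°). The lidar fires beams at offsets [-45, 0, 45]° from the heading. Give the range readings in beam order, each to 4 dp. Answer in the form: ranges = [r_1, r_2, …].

beam 1: φ=-45°, α=330°
  dir = (cos 330°, sin 330°) = (0.8660, -0.5000); from cell (5,6)
  next x-line at t=0.5427, next y-line at t=0.3200; Δt_x=1.1547, Δt_y=2.0000
    y: enter (5,5) at t=0.3200
    x: enter (6,5) at t=0.5427
    x: enter (7,5) at t=1.6974
    y: enter (7,4) at t=2.3200
    x: enter (8,4) at t=2.8521 ← occupied
  → r_1 = 2.8521
beam 2: φ=0°, α=15°
  dir = (cos 15°, sin 15°) = (0.9659, 0.2588); from cell (5,6)
  next x-line at t=0.4866, next y-line at t=3.2455; Δt_x=1.0353, Δt_y=3.8637
    x: enter (6,6) at t=0.4866
    x: enter (7,6) at t=1.5219
    x: enter (8,6) at t=2.5571 ← occupied
  → r_2 = 2.5571
beam 3: φ=45°, α=60°
  dir = (cos 60°, sin 60°) = (0.5000, 0.8660); from cell (5,6)
  next x-line at t=0.9400, next y-line at t=0.9699; Δt_x=2.0000, Δt_y=1.1547
    x: enter (6,6) at t=0.9400
    y: enter (6,7) at t=0.9699
    y: enter (6,8) at t=2.1246
    x: enter (7,8) at t=2.9400
    y: enter (7,9) at t=3.2793 ← occupied
  → r_3 = 3.2793

ranges = [2.8521, 2.5571, 3.2793]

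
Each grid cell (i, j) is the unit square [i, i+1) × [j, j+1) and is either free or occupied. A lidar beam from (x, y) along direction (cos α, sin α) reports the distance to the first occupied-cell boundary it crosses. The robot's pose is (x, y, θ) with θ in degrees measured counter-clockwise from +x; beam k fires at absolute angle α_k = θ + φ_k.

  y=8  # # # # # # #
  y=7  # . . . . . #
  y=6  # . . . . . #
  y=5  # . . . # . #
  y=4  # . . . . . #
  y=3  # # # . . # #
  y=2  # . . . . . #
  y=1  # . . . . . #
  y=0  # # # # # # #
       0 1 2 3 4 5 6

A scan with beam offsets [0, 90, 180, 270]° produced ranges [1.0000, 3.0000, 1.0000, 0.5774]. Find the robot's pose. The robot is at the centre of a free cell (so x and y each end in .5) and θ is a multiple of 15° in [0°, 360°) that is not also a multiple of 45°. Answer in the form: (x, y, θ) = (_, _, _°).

(x, y, θ) = (5.5, 6.5, 60°)

Enumerate (i+0.5, j+0.5, θ) over the 31 free cells and 16 admissible headings. For each, cast all 4 beams and compare to the given ranges.
  (2.5, 2.5, 285°): beam 1 = 1.5529 ≠ 1.0000 ✗
  (1.5, 7.5, 210°): beam 1 = 0.5774 ≠ 1.0000 ✗
  (4.5, 2.5, 165°): beam 1 = 1.9319 ≠ 1.0000 ✗
  (5.5, 2.5, 195°): beam 1 = 4.6587 ≠ 1.0000 ✗
  …
  (5.5, 6.5, 60°): r_1=1.0000, r_2=3.0000, r_3=1.0000, r_4=0.5774 — all match ✓
Unique over the lattice → pose = (5.5, 6.5, 60°).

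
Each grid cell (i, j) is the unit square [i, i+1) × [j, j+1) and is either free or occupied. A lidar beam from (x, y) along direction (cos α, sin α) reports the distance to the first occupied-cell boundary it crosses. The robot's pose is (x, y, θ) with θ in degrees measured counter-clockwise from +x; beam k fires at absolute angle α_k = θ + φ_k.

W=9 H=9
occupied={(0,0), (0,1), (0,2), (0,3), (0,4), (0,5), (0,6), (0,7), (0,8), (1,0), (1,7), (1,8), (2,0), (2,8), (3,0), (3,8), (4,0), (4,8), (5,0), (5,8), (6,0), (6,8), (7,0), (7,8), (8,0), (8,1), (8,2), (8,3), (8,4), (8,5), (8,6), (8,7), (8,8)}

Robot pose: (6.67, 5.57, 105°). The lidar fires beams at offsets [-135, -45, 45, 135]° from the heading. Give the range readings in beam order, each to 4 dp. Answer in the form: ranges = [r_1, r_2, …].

beam 1: φ=-135°, α=330°
  direction (0.8660, -0.5000); cell (6,5); t to first gridline: x 0.3811, y 1.1400 (then +1.1547 / +2.0000)
    (7,5) via x @ 0.3811
    (7,4) via y @ 1.1400
    (8,4) via x @ 1.5358  # hit
  → r_1 = 1.5358
beam 2: φ=-45°, α=60°
  direction (0.5000, 0.8660); cell (6,5); t to first gridline: x 0.6600, y 0.4965 (then +2.0000 / +1.1547)
    (6,6) via y @ 0.4965
    (7,6) via x @ 0.6600
    (7,7) via y @ 1.6512
    (8,7) via x @ 2.6600  # hit
  → r_2 = 2.6600
beam 3: φ=45°, α=150°
  direction (-0.8660, 0.5000); cell (6,5); t to first gridline: x 0.7736, y 0.8600 (then +1.1547 / +2.0000)
    (5,5) via x @ 0.7736
    (5,6) via y @ 0.8600
    (4,6) via x @ 1.9283
    (4,7) via y @ 2.8600
    (3,7) via x @ 3.0831
    (2,7) via x @ 4.2378
    (2,8) via y @ 4.8600  # hit
  → r_3 = 4.8600
beam 4: φ=135°, α=240°
  direction (-0.5000, -0.8660); cell (6,5); t to first gridline: x 1.3400, y 0.6582 (then +2.0000 / +1.1547)
    (6,4) via y @ 0.6582
    (5,4) via x @ 1.3400
    (5,3) via y @ 1.8129
    (5,2) via y @ 2.9676
    (4,2) via x @ 3.3400
    (4,1) via y @ 4.1223
    (4,0) via y @ 5.2770  # hit
  → r_4 = 5.2770

ranges = [1.5358, 2.6600, 4.8600, 5.2770]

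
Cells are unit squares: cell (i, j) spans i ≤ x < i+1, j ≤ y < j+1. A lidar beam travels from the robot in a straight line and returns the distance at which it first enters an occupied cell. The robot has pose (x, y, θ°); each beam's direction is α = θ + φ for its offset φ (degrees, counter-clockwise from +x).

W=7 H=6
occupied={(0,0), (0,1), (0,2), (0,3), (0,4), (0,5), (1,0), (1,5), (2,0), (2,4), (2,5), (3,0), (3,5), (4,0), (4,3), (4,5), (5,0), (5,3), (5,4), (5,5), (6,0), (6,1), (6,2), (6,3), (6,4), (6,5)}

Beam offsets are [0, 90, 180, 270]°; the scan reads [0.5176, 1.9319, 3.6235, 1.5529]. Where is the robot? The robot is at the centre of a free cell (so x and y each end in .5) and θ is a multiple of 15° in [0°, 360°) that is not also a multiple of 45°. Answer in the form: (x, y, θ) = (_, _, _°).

Candidates: 16 free-cell centres × 16 headings = 256 poses. Raycast each; keep the one whose scan matches to 4 dp.
  (1.5, 3.5, 195°): beam 2 = 2.5882 ≠ 1.9319 ✗
  (3.5, 2.5, 345°): beam 1 = 2.5882 ≠ 0.5176 ✗
  (2.5, 1.5, 330°): beam 1 = 1.0000 ≠ 0.5176 ✗
  (1.5, 2.5, 240°): beam 1 = 1.0000 ≠ 0.5176 ✗
  …
  (2.5, 1.5, 255°): r_1=0.5176, r_2=1.9319, r_3=3.6235, r_4=1.5529 — all match ✓
Unique over the lattice → pose = (2.5, 1.5, 255°).

(x, y, θ) = (2.5, 1.5, 255°)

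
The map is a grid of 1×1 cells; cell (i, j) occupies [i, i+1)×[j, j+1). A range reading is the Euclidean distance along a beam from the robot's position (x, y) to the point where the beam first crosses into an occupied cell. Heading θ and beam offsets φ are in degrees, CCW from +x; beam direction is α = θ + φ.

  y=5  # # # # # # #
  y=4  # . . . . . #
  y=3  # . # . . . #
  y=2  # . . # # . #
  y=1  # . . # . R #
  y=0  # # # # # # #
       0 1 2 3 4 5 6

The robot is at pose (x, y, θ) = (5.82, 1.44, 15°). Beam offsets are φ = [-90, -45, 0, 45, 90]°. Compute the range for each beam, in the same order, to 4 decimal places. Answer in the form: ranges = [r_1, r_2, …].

beam 1: φ=-90°, α=285°
  direction (0.2588, -0.9659); cell (5,1); t to first gridline: x 0.6955, y 0.4555 (then +3.8637 / +1.0353)
    (5,0) via y @ 0.4555  # hit
  → r_1 = 0.4555
beam 2: φ=-45°, α=330°
  direction (0.8660, -0.5000); cell (5,1); t to first gridline: x 0.2078, y 0.8800 (then +1.1547 / +2.0000)
    (6,1) via x @ 0.2078  # hit
  → r_2 = 0.2078
beam 3: φ=0°, α=15°
  direction (0.9659, 0.2588); cell (5,1); t to first gridline: x 0.1863, y 2.1637 (then +1.0353 / +3.8637)
    (6,1) via x @ 0.1863  # hit
  → r_3 = 0.1863
beam 4: φ=45°, α=60°
  direction (0.5000, 0.8660); cell (5,1); t to first gridline: x 0.3600, y 0.6466 (then +2.0000 / +1.1547)
    (6,1) via x @ 0.3600  # hit
  → r_4 = 0.3600
beam 5: φ=90°, α=105°
  direction (-0.2588, 0.9659); cell (5,1); t to first gridline: x 3.1682, y 0.5798 (then +3.8637 / +1.0353)
    (5,2) via y @ 0.5798
    (5,3) via y @ 1.6150
    (5,4) via y @ 2.6503
    (4,4) via x @ 3.1682
    (4,5) via y @ 3.6856  # hit
  → r_5 = 3.6856

ranges = [0.4555, 0.2078, 0.1863, 0.3600, 3.6856]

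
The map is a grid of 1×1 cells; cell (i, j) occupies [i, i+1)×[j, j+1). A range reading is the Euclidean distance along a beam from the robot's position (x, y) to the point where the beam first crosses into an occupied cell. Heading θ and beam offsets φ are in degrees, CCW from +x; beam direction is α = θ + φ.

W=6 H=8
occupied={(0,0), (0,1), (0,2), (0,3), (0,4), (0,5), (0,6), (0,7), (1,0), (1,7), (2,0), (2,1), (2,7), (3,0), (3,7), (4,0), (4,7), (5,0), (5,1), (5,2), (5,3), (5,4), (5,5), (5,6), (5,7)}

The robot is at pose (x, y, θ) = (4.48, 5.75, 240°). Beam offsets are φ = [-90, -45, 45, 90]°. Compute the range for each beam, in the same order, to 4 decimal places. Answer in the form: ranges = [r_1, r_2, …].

beam 1: φ=-90°, α=150°
  direction (-0.8660, 0.5000); cell (4,5); t to first gridline: x 0.5543, y 0.5000 (then +1.1547 / +2.0000)
    (4,6) via y @ 0.5000
    (3,6) via x @ 0.5543
    (2,6) via x @ 1.7090
    (2,7) via y @ 2.5000  # hit
  → r_1 = 2.5000
beam 2: φ=-45°, α=195°
  direction (-0.9659, -0.2588); cell (4,5); t to first gridline: x 0.4969, y 2.8978 (then +1.0353 / +3.8637)
    (3,5) via x @ 0.4969
    (2,5) via x @ 1.5322
    (1,5) via x @ 2.5675
    (1,4) via y @ 2.8978
    (0,4) via x @ 3.6028  # hit
  → r_2 = 3.6028
beam 3: φ=45°, α=285°
  direction (0.2588, -0.9659); cell (4,5); t to first gridline: x 2.0091, y 0.7765 (then +3.8637 / +1.0353)
    (4,4) via y @ 0.7765
    (4,3) via y @ 1.8117
    (5,3) via x @ 2.0091  # hit
  → r_3 = 2.0091
beam 4: φ=90°, α=330°
  direction (0.8660, -0.5000); cell (4,5); t to first gridline: x 0.6004, y 1.5000 (then +1.1547 / +2.0000)
    (5,5) via x @ 0.6004  # hit
  → r_4 = 0.6004

ranges = [2.5000, 3.6028, 2.0091, 0.6004]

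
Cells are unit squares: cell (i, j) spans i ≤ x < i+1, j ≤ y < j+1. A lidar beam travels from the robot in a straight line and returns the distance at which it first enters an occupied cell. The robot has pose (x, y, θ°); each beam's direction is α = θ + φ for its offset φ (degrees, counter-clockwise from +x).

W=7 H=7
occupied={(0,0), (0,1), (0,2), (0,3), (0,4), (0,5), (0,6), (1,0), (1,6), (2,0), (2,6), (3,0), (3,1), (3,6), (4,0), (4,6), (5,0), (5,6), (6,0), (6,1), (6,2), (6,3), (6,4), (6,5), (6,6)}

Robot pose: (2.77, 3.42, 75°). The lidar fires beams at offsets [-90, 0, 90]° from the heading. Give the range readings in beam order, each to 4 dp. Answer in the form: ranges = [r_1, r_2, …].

beam 1: φ=-90°, α=345°
  d=(0.9659,-0.2588)  start (2,3)  tX=0.2381 tY=1.6228  stride 1/|dx|=1.0353 1/|dy|=3.8637
    cross x-line → (3,3), t=0.2381
    cross x-line → (4,3), t=1.2734
    cross y-line → (4,2), t=1.6228
    cross x-line → (5,2), t=2.3087
    cross x-line → (6,2), t=3.3439 (wall)
  → r_1 = 3.3439
beam 2: φ=0°, α=75°
  d=(0.2588,0.9659)  start (2,3)  tX=0.8887 tY=0.6005  stride 1/|dx|=3.8637 1/|dy|=1.0353
    cross y-line → (2,4), t=0.6005
    cross x-line → (3,4), t=0.8887
    cross y-line → (3,5), t=1.6357
    cross y-line → (3,6), t=2.6710 (wall)
  → r_2 = 2.6710
beam 3: φ=90°, α=165°
  d=(-0.9659,0.2588)  start (2,3)  tX=0.7972 tY=2.2409  stride 1/|dx|=1.0353 1/|dy|=3.8637
    cross x-line → (1,3), t=0.7972
    cross x-line → (0,3), t=1.8324 (wall)
  → r_3 = 1.8324

ranges = [3.3439, 2.6710, 1.8324]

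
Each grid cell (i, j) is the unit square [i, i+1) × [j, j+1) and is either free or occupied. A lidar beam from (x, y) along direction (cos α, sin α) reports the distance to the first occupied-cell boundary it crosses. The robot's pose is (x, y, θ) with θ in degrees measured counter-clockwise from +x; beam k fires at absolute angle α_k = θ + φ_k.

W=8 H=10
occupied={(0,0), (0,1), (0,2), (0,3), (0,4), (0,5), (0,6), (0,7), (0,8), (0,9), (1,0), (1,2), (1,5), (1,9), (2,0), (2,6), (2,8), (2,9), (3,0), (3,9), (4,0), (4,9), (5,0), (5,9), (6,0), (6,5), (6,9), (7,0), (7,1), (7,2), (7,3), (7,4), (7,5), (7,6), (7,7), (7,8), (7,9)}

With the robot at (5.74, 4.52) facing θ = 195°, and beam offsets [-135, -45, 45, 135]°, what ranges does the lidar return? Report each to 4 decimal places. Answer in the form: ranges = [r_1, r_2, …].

beam 1: φ=-135°, α=60°
  cosα=0.5000 sinα=0.8660 | (5,4) | tMaxX 0.5200 tMaxY 0.5543 | tΔX 2.0000 tΔY 1.1547
    t=0.5200 [x] (6,4)
    t=0.5543 [y] (6,5) — stop
  → r_1 = 0.5543
beam 2: φ=-45°, α=150°
  cosα=-0.8660 sinα=0.5000 | (5,4) | tMaxX 0.8545 tMaxY 0.9600 | tΔX 1.1547 tΔY 2.0000
    t=0.8545 [x] (4,4)
    t=0.9600 [y] (4,5)
    t=2.0092 [x] (3,5)
    t=2.9600 [y] (3,6)
    t=3.1639 [x] (2,6) — stop
  → r_2 = 3.1639
beam 3: φ=45°, α=240°
  cosα=-0.5000 sinα=-0.8660 | (5,4) | tMaxX 1.4800 tMaxY 0.6004 | tΔX 2.0000 tΔY 1.1547
    t=0.6004 [y] (5,3)
    t=1.4800 [x] (4,3)
    t=1.7551 [y] (4,2)
    t=2.9098 [y] (4,1)
    t=3.4800 [x] (3,1)
    t=4.0645 [y] (3,0) — stop
  → r_3 = 4.0645
beam 4: φ=135°, α=330°
  cosα=0.8660 sinα=-0.5000 | (5,4) | tMaxX 0.3002 tMaxY 1.0400 | tΔX 1.1547 tΔY 2.0000
    t=0.3002 [x] (6,4)
    t=1.0400 [y] (6,3)
    t=1.4549 [x] (7,3) — stop
  → r_4 = 1.4549

ranges = [0.5543, 3.1639, 4.0645, 1.4549]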